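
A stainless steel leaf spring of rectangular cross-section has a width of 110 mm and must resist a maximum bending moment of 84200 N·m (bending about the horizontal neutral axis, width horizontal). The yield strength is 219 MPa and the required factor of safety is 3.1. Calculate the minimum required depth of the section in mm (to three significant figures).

h = 255 mm

σ_allow = 219/3.1 = 70.65 MPa.
For a rectangular section σ = 6M/(bh²), so h² = 6M/(b σ_allow) = 6×8.4200×10^7/(110×70.65) = 65010 mm².
h = 255.0 mm.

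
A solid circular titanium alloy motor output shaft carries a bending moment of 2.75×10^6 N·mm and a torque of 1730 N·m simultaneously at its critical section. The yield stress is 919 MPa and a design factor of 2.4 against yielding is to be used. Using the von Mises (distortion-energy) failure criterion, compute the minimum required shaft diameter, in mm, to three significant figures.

σ_allow = σ_y/n = 919/2.4 = 382.9 MPa.
For a solid shaft σ_b = 32M/(πd³) and τ = 16T/(πd³), so the von Mises stress is σ' = (16/πd³)·√(4M²+3T²).
√(4M²+3T²) = √(4×(2.750×10^6)² + 3×(1.730×10^6)²) = 6.263×10^6 N·mm.
d³ = 16×6.263×10^6/(π×382.9) = 83300 mm³.
d = 43.67 mm.

d = 43.7 mm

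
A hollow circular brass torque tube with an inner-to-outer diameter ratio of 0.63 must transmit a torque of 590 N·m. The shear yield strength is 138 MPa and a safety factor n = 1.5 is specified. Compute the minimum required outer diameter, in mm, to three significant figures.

d_o = 33.8 mm

τ_allow = 138/1.5 = 92.00 MPa.
For a hollow shaft τ = 16T/[πd_o³(1−k⁴)] with k = 0.63, so 1−k⁴ = 0.8425.
d_o³ = 16T/[π τ_allow (1−k⁴)] = 16×590000/(π×92.00×0.8425) = 38770 mm³.
d_o = 33.84 mm.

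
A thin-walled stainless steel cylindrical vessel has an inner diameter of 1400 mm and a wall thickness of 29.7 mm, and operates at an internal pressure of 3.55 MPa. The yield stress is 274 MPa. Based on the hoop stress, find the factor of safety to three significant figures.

n = 3.27

σ_h = pD/(2t) = 3.55×1400/(2×29.7) = 83.67 MPa.
n = 274/83.67 = 3.275.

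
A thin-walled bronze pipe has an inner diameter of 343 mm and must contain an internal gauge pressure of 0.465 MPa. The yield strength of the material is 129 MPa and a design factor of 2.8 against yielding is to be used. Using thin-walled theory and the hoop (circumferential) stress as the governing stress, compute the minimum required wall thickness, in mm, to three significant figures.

σ_allow = 129/2.8 = 46.07 MPa.
Hoop stress σ_h = pD/(2t), so t = pD/(2σ_allow) = 0.465×343/(2×46.07) = 1.731 mm.

t = 1.73 mm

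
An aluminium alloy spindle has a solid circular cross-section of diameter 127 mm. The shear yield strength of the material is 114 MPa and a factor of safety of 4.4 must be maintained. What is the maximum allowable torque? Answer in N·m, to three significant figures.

τ_allow = 114/4.4 = 25.91 MPa.
For a solid shaft T_allow = τ_allow·πd³/16; πd³/16 = π×127³/16 = 402200 mm³.
T_allow = 25.91×402200 = 1.042×10^7 N·mm = 10420 N·m.

T_allow = 10400 N·m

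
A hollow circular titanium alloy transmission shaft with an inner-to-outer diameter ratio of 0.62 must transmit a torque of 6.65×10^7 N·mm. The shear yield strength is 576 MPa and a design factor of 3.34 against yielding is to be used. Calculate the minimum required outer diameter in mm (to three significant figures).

d_o = 132 mm

τ_allow = 576/3.34 = 172.5 MPa.
For a hollow shaft τ = 16T/[πd_o³(1−k⁴)] with k = 0.62, so 1−k⁴ = 0.8522.
d_o³ = 16T/[π τ_allow (1−k⁴)] = 16×6.6500×10^7/(π×172.5×0.8522) = 2.304×10^6 mm³.
d_o = 132.1 mm.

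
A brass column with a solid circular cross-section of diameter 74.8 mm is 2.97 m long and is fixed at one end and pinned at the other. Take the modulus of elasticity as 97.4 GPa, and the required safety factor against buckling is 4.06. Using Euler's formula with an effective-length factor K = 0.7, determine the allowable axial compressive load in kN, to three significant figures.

P_allow = 84.2 kN

I = πd⁴/64 = π×74.8⁴/64 = 1.537×10^6 mm⁴.
Effective length L_e = KL = 0.7×2.97 m = 2079 mm.
Euler critical load P_cr = π²EI/L_e² = π²×97400×1.537×10^6/2079² = 341800 N.
P_allow = P_cr/n = 341800/4.06 = 84180 N.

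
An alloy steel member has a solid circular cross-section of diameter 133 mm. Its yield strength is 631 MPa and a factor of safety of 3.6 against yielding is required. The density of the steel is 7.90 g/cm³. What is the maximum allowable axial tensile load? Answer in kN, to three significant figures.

F_allow = 2440 kN

σ_allow = 631/3.6 = 175.3 MPa.
A = πd²/4 = π×133²/4 = 13890 mm².
F_allow = σ_allow × A = 175.3×13890 = 2.435×10^6 N.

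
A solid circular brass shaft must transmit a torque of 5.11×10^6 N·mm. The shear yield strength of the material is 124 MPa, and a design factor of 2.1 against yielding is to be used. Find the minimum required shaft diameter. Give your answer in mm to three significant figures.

Allowable shear stress τ_allow = 124/2.1 = 59.05 MPa.
For a solid shaft τ = 16T/(πd³), so d³ = 16T/(π τ_allow) = 16×5110000/(π×59.05) = 440700 mm³.
d = (440700)^(1/3) = 76.10 mm.

d = 76.1 mm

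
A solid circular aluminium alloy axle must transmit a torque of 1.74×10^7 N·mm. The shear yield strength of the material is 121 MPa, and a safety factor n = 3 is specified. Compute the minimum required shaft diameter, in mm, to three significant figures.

d = 130 mm

Allowable shear stress τ_allow = 121/3 = 40.33 MPa.
For a solid shaft τ = 16T/(πd³), so d³ = 16T/(π τ_allow) = 16×1.7400×10^7/(π×40.33) = 2.197×10^6 mm³.
d = (2.197×10^6)^(1/3) = 130.0 mm.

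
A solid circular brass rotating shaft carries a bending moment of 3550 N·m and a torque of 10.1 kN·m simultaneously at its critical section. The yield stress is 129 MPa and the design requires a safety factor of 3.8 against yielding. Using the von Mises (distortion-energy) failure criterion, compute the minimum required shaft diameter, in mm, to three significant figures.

d = 141 mm

σ_allow = σ_y/n = 129/3.8 = 33.95 MPa.
For a solid shaft σ_b = 32M/(πd³) and τ = 16T/(πd³), so the von Mises stress is σ' = (16/πd³)·√(4M²+3T²).
√(4M²+3T²) = √(4×(3.550×10^6)² + 3×(1.010×10^7)²) = 1.888×10^7 N·mm.
d³ = 16×1.888×10^7/(π×33.95) = 2.832×10^6 mm³.
d = 141.5 mm.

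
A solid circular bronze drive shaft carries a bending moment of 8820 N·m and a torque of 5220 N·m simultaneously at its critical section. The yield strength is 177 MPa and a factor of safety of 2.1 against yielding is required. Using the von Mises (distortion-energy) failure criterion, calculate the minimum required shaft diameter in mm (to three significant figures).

d = 106 mm

σ_allow = σ_y/n = 177/2.1 = 84.29 MPa.
For a solid shaft σ_b = 32M/(πd³) and τ = 16T/(πd³), so the von Mises stress is σ' = (16/πd³)·√(4M²+3T²).
√(4M²+3T²) = √(4×(8.820×10^6)² + 3×(5.220×10^6)²) = 1.982×10^7 N·mm.
d³ = 16×1.982×10^7/(π×84.29) = 1.198×10^6 mm³.
d = 106.2 mm.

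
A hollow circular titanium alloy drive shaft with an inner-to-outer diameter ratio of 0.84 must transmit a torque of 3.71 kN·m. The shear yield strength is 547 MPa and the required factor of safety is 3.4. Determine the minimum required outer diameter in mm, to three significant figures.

d_o = 61.6 mm

τ_allow = 547/3.4 = 160.9 MPa.
For a hollow shaft τ = 16T/[πd_o³(1−k⁴)] with k = 0.84, so 1−k⁴ = 0.5021.
d_o³ = 16T/[π τ_allow (1−k⁴)] = 16×3710000/(π×160.9×0.5021) = 233900 mm³.
d_o = 61.61 mm.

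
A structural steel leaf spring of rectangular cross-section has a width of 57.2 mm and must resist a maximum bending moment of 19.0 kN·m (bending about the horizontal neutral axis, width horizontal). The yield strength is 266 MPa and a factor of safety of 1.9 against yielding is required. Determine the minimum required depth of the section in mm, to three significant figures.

h = 119 mm

σ_allow = 266/1.9 = 140.0 MPa.
For a rectangular section σ = 6M/(bh²), so h² = 6M/(b σ_allow) = 6×1.9000×10^7/(57.2×140.0) = 14240 mm².
h = 119.3 mm.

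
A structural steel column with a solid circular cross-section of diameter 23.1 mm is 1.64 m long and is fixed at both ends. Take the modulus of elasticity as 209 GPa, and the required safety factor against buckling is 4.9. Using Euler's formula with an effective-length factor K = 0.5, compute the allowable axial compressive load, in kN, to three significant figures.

P_allow = 8.75 kN

I = πd⁴/64 = π×23.1⁴/64 = 13980 mm⁴.
Effective length L_e = KL = 0.5×1.64 m = 820.0 mm.
Euler critical load P_cr = π²EI/L_e² = π²×209000×13980/820.0² = 42880 N.
P_allow = P_cr/n = 42880/4.9 = 8751 N.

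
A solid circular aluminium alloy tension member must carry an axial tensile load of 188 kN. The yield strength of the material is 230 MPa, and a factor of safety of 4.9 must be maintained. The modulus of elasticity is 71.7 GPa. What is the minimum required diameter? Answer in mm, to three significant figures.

Allowable stress σ_allow = 230/4.9 = 46.94 MPa.
Required area A = F/σ_allow = 188000/46.94 = 4005 mm².
A = πd²/4 → d = √(4A/π) = 71.41 mm.

d = 71.4 mm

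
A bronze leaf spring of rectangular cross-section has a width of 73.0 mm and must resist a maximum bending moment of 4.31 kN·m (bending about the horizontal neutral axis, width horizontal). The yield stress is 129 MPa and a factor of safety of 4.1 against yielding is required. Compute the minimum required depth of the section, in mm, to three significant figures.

σ_allow = 129/4.1 = 31.46 MPa.
For a rectangular section σ = 6M/(bh²), so h² = 6M/(b σ_allow) = 6×4310000/(73.0×31.46) = 11260 mm².
h = 106.1 mm.

h = 106 mm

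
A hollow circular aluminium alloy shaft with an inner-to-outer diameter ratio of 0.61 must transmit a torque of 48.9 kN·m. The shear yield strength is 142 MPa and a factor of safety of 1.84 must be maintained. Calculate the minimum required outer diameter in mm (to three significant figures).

τ_allow = 142/1.84 = 77.17 MPa.
For a hollow shaft τ = 16T/[πd_o³(1−k⁴)] with k = 0.61, so 1−k⁴ = 0.8615.
d_o³ = 16T/[π τ_allow (1−k⁴)] = 16×4.8900×10^7/(π×77.17×0.8615) = 3.746×10^6 mm³.
d_o = 155.3 mm.

d_o = 155 mm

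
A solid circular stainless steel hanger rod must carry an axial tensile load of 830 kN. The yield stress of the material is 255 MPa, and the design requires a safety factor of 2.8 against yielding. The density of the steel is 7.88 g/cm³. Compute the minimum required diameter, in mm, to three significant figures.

d = 108 mm

Allowable stress σ_allow = 255/2.8 = 91.07 MPa.
Required area A = F/σ_allow = 830000/91.07 = 9114 mm².
A = πd²/4 → d = √(4A/π) = 107.7 mm.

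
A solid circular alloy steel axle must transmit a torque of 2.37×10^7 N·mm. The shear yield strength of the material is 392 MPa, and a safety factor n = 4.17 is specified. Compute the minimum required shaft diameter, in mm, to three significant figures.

Allowable shear stress τ_allow = 392/4.17 = 94.00 MPa.
For a solid shaft τ = 16T/(πd³), so d³ = 16T/(π τ_allow) = 16×2.3700×10^7/(π×94.00) = 1.284×10^6 mm³.
d = (1.284×10^6)^(1/3) = 108.7 mm.

d = 109 mm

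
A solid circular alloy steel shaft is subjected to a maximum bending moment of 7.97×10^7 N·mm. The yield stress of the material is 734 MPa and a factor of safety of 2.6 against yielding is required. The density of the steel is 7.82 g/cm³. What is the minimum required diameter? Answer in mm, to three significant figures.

d = 142 mm

σ_allow = 734/2.6 = 282.3 MPa.
For a solid circular section σ = 32M/(πd³), so d³ = 32M/(π σ_allow) = 32×7.9700×10^7/(π×282.3) = 2.876×10^6 mm³.
d = 142.2 mm.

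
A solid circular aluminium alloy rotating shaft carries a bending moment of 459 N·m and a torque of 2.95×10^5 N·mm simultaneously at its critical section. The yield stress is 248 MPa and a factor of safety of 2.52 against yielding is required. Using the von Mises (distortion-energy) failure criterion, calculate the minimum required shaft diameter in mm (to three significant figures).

σ_allow = σ_y/n = 248/2.52 = 98.41 MPa.
For a solid shaft σ_b = 32M/(πd³) and τ = 16T/(πd³), so the von Mises stress is σ' = (16/πd³)·√(4M²+3T²).
√(4M²+3T²) = √(4×(459000)² + 3×(295000)²) = 1.051×10^6 N·mm.
d³ = 16×1.051×10^6/(π×98.41) = 54370 mm³.
d = 37.88 mm.

d = 37.9 mm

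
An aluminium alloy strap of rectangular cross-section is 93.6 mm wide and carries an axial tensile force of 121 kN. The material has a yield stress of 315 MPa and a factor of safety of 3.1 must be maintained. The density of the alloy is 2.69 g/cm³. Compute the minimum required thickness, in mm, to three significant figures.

t = 12.7 mm

σ_allow = 315/3.1 = 101.6 MPa.
Required area A = F/σ_allow = 121000/101.6 = 1191 mm².
t = A/w = 1191/93.6 = 12.72 mm.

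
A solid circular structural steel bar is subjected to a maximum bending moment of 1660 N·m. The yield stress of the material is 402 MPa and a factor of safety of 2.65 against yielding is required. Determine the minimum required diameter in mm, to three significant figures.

σ_allow = 402/2.65 = 151.7 MPa.
For a solid circular section σ = 32M/(πd³), so d³ = 32M/(π σ_allow) = 32×1660000/(π×151.7) = 111500 mm³.
d = 48.13 mm.

d = 48.1 mm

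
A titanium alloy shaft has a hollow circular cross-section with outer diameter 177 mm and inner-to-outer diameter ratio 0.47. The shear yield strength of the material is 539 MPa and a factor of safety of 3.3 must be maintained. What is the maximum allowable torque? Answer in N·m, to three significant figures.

T_allow = 1.69×10^5 N·m

τ_allow = 539/3.3 = 163.3 MPa.
For a hollow shaft T_allow = τ_allow·πd_o³(1−k⁴)/16 with 1−k⁴ = 0.9512, so πd_o³(1−k⁴)/16 = 1.036×10^6 mm³.
T_allow = 163.3×1.036×10^6 = 1.692×10^8 N·mm = 169200 N·m.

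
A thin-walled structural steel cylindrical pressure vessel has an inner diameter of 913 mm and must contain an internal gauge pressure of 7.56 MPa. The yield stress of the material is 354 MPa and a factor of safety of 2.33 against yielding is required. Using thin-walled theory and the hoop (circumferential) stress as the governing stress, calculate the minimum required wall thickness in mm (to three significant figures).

σ_allow = 354/2.33 = 151.9 MPa.
Hoop stress σ_h = pD/(2t), so t = pD/(2σ_allow) = 7.56×913/(2×151.9) = 22.72 mm.

t = 22.7 mm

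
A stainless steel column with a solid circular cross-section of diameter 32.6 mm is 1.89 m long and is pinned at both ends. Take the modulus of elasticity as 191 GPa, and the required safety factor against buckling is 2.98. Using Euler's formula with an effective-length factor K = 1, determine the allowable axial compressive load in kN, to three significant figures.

P_allow = 9.82 kN

I = πd⁴/64 = π×32.6⁴/64 = 55440 mm⁴.
Effective length L_e = KL = 1×1.89 m = 1890 mm.
Euler critical load P_cr = π²EI/L_e² = π²×191000×55440/1890² = 29260 N.
P_allow = P_cr/n = 29260/2.98 = 9818 N.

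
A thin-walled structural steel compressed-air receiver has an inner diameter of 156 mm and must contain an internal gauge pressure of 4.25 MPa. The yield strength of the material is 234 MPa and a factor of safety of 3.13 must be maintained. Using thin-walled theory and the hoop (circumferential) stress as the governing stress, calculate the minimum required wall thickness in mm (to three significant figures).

t = 4.43 mm

σ_allow = 234/3.13 = 74.76 MPa.
Hoop stress σ_h = pD/(2t), so t = pD/(2σ_allow) = 4.25×156/(2×74.76) = 4.434 mm.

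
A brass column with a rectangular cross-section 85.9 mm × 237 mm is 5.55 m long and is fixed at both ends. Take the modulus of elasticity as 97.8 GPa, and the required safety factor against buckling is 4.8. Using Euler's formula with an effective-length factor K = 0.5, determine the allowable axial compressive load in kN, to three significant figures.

P_allow = 327 kN

Buckling occurs about the weak axis: I_min = h·b³/12 = 237×85.9³/12 = 1.252×10^7 mm⁴ (b = 85.9 mm is the smaller dimension).
Effective length L_e = KL = 0.5×5.55 m = 2775 mm.
Euler critical load P_cr = π²EI/L_e² = π²×97800×1.252×10^7/2775² = 1.569×10^6 N.
P_allow = P_cr/n = 1.569×10^6/4.8 = 326900 N.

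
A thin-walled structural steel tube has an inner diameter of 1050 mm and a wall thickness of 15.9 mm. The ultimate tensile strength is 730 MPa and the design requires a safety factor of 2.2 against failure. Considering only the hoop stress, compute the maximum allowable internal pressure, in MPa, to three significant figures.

σ_allow = 730/2.2 = 331.8 MPa.
σ_h = pD/(2t) → p_allow = 2σ_allow t/D = 2×331.8×15.9/1050 = 10.05 MPa.

p_allow = 10.0 MPa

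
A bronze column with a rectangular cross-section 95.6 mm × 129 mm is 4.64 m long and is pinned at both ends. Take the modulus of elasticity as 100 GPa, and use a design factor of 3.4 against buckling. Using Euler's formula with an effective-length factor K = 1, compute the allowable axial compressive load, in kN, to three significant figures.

Buckling occurs about the weak axis: I_min = h·b³/12 = 129×95.6³/12 = 9.393×10^6 mm⁴ (b = 95.6 mm is the smaller dimension).
Effective length L_e = KL = 1×4.64 m = 4640 mm.
Euler critical load P_cr = π²EI/L_e² = π²×100000×9.393×10^6/4640² = 430600 N.
P_allow = P_cr/n = 430600/3.4 = 126600 N.

P_allow = 127 kN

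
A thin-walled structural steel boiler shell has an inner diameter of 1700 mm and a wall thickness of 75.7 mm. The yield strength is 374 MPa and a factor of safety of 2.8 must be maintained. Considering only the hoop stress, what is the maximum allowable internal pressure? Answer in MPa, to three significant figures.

σ_allow = 374/2.8 = 133.6 MPa.
σ_h = pD/(2t) → p_allow = 2σ_allow t/D = 2×133.6×75.7/1700 = 11.90 MPa.

p_allow = 11.9 MPa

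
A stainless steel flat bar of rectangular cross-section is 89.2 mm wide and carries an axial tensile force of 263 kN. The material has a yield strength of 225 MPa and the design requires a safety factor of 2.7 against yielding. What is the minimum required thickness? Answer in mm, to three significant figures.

σ_allow = 225/2.7 = 83.33 MPa.
Required area A = F/σ_allow = 263000/83.33 = 3156 mm².
t = A/w = 3156/89.2 = 35.38 mm.

t = 35.4 mm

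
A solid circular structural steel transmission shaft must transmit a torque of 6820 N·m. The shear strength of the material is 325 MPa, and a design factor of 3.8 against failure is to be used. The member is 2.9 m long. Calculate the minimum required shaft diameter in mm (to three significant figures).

Allowable shear stress τ_allow = 325/3.8 = 85.53 MPa.
For a solid shaft τ = 16T/(πd³), so d³ = 16T/(π τ_allow) = 16×6820000/(π×85.53) = 406100 mm³.
d = (406100)^(1/3) = 74.05 mm.

d = 74.1 mm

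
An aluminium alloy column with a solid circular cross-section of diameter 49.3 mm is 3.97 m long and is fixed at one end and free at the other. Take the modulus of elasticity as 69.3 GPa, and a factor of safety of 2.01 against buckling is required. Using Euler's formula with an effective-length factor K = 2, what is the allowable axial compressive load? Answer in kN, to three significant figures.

P_allow = 1.57 kN

I = πd⁴/64 = π×49.3⁴/64 = 290000 mm⁴.
Effective length L_e = KL = 2×3.97 m = 7940 mm.
Euler critical load P_cr = π²EI/L_e² = π²×69300×290000/7940² = 3146 N.
P_allow = P_cr/n = 3146/2.01 = 1565 N.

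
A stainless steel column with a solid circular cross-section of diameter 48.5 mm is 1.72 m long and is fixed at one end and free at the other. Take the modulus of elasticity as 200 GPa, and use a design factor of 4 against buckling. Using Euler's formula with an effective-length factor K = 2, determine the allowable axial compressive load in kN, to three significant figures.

P_allow = 11.3 kN

I = πd⁴/64 = π×48.5⁴/64 = 271600 mm⁴.
Effective length L_e = KL = 2×1.72 m = 3440 mm.
Euler critical load P_cr = π²EI/L_e² = π²×200000×271600/3440² = 45310 N.
P_allow = P_cr/n = 45310/4 = 11330 N.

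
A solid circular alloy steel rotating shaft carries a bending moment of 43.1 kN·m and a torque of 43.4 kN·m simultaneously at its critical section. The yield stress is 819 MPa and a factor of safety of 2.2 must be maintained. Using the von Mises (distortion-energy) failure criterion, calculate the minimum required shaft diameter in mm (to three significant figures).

σ_allow = σ_y/n = 819/2.2 = 372.3 MPa.
For a solid shaft σ_b = 32M/(πd³) and τ = 16T/(πd³), so the von Mises stress is σ' = (16/πd³)·√(4M²+3T²).
√(4M²+3T²) = √(4×(4.310×10^7)² + 3×(4.340×10^7)²) = 1.144×10^8 N·mm.
d³ = 16×1.144×10^8/(π×372.3) = 1.565×10^6 mm³.
d = 116.1 mm.

d = 116 mm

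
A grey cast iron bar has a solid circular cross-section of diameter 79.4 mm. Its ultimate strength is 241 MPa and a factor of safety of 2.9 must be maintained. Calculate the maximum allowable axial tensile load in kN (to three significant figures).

σ_allow = 241/2.9 = 83.10 MPa.
A = πd²/4 = π×79.4²/4 = 4951 mm².
F_allow = σ_allow × A = 83.10×4951 = 411500 N.

F_allow = 411 kN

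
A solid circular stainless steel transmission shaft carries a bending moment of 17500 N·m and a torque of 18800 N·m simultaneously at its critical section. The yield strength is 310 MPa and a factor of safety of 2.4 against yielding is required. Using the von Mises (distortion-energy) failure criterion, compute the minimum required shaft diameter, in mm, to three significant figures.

σ_allow = σ_y/n = 310/2.4 = 129.2 MPa.
For a solid shaft σ_b = 32M/(πd³) and τ = 16T/(πd³), so the von Mises stress is σ' = (16/πd³)·√(4M²+3T²).
√(4M²+3T²) = √(4×(1.750×10^7)² + 3×(1.880×10^7)²) = 4.781×10^7 N·mm.
d³ = 16×4.781×10^7/(π×129.2) = 1.885×10^6 mm³.
d = 123.5 mm.

d = 124 mm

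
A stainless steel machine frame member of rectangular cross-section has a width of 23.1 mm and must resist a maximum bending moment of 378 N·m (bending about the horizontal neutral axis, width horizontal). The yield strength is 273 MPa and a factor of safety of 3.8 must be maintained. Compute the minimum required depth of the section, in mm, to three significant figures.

σ_allow = 273/3.8 = 71.84 MPa.
For a rectangular section σ = 6M/(bh²), so h² = 6M/(b σ_allow) = 6×378000/(23.1×71.84) = 1367 mm².
h = 36.97 mm.

h = 37.0 mm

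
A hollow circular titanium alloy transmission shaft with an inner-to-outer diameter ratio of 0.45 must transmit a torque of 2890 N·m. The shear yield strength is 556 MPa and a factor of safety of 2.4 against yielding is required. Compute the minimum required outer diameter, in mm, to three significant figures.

τ_allow = 556/2.4 = 231.7 MPa.
For a hollow shaft τ = 16T/[πd_o³(1−k⁴)] with k = 0.45, so 1−k⁴ = 0.9590.
d_o³ = 16T/[π τ_allow (1−k⁴)] = 16×2890000/(π×231.7×0.9590) = 66250 mm³.
d_o = 40.46 mm.

d_o = 40.5 mm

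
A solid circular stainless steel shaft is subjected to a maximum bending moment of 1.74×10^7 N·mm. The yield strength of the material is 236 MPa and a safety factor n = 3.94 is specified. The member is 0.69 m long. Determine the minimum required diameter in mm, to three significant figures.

σ_allow = 236/3.94 = 59.90 MPa.
For a solid circular section σ = 32M/(πd³), so d³ = 32M/(π σ_allow) = 32×1.7400×10^7/(π×59.90) = 2.959×10^6 mm³.
d = 143.6 mm.

d = 144 mm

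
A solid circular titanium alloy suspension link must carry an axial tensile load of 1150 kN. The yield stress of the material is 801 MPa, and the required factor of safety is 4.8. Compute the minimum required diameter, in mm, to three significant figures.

Allowable stress σ_allow = 801/4.8 = 166.9 MPa.
Required area A = F/σ_allow = 1150000/166.9 = 6891 mm².
A = πd²/4 → d = √(4A/π) = 93.67 mm.

d = 93.7 mm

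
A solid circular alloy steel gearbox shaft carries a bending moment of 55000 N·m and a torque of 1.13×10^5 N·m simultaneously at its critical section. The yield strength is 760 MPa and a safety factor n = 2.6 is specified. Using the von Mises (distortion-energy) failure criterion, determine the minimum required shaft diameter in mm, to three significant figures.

d = 158 mm

σ_allow = σ_y/n = 760/2.6 = 292.3 MPa.
For a solid shaft σ_b = 32M/(πd³) and τ = 16T/(πd³), so the von Mises stress is σ' = (16/πd³)·√(4M²+3T²).
√(4M²+3T²) = √(4×(5.500×10^7)² + 3×(1.130×10^8)²) = 2.245×10^8 N·mm.
d³ = 16×2.245×10^8/(π×292.3) = 3.912×10^6 mm³.
d = 157.6 mm.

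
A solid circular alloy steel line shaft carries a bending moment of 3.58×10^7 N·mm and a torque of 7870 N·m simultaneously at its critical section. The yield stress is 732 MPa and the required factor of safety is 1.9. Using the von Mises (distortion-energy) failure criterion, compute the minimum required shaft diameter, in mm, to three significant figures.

σ_allow = σ_y/n = 732/1.9 = 385.3 MPa.
For a solid shaft σ_b = 32M/(πd³) and τ = 16T/(πd³), so the von Mises stress is σ' = (16/πd³)·√(4M²+3T²).
√(4M²+3T²) = √(4×(3.580×10^7)² + 3×(7.870×10^6)²) = 7.289×10^7 N·mm.
d³ = 16×7.289×10^7/(π×385.3) = 963500 mm³.
d = 98.77 mm.

d = 98.8 mm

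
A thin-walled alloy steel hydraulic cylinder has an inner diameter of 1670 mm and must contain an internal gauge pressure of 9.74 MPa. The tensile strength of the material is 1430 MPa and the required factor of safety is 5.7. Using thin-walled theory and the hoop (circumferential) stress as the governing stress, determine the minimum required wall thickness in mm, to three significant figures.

σ_allow = 1430/5.7 = 250.9 MPa.
Hoop stress σ_h = pD/(2t), so t = pD/(2σ_allow) = 9.74×1670/(2×250.9) = 32.42 mm.

t = 32.4 mm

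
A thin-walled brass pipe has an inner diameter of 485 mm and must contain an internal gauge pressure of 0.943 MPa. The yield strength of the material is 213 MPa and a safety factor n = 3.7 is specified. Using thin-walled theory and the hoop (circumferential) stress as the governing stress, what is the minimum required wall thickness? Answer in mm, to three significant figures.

t = 3.97 mm

σ_allow = 213/3.7 = 57.57 MPa.
Hoop stress σ_h = pD/(2t), so t = pD/(2σ_allow) = 0.943×485/(2×57.57) = 3.972 mm.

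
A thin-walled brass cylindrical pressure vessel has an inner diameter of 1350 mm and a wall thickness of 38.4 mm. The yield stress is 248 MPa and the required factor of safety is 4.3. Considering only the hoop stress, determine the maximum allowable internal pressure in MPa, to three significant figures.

σ_allow = 248/4.3 = 57.67 MPa.
σ_h = pD/(2t) → p_allow = 2σ_allow t/D = 2×57.67×38.4/1350 = 3.281 MPa.

p_allow = 3.28 MPa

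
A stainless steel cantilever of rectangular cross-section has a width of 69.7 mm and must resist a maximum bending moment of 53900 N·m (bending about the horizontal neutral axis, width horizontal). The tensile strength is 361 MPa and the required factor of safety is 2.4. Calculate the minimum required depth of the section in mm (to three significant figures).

σ_allow = 361/2.4 = 150.4 MPa.
For a rectangular section σ = 6M/(bh²), so h² = 6M/(b σ_allow) = 6×5.3900×10^7/(69.7×150.4) = 30850 mm².
h = 175.6 mm.

h = 176 mm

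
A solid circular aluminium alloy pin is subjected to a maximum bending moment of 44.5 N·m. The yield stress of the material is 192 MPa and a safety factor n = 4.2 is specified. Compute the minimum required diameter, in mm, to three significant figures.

d = 21.5 mm

σ_allow = 192/4.2 = 45.71 MPa.
For a solid circular section σ = 32M/(πd³), so d³ = 32M/(π σ_allow) = 32×44500/(π×45.71) = 9915 mm³.
d = 21.48 mm.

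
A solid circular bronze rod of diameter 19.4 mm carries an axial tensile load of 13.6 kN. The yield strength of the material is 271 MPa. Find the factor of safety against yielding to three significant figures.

n = 5.89

A = πd²/4 = 295.6 mm².
σ = F/A = 13600/295.6 = 46.01 MPa.
n = 271/46.01 = 5.890.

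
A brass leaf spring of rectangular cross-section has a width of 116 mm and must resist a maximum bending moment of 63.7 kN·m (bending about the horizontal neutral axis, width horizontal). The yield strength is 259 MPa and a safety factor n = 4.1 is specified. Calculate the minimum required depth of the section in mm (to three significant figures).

h = 228 mm

σ_allow = 259/4.1 = 63.17 MPa.
For a rectangular section σ = 6M/(bh²), so h² = 6M/(b σ_allow) = 6×6.3700×10^7/(116×63.17) = 52160 mm².
h = 228.4 mm.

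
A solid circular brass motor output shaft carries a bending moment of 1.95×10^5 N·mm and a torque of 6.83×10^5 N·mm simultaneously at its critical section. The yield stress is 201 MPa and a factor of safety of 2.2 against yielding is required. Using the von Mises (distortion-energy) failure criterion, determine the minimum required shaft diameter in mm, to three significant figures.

σ_allow = σ_y/n = 201/2.2 = 91.36 MPa.
For a solid shaft σ_b = 32M/(πd³) and τ = 16T/(πd³), so the von Mises stress is σ' = (16/πd³)·√(4M²+3T²).
√(4M²+3T²) = √(4×(195000)² + 3×(683000)²) = 1.246×10^6 N·mm.
d³ = 16×1.246×10^6/(π×91.36) = 69440 mm³.
d = 41.10 mm.

d = 41.1 mm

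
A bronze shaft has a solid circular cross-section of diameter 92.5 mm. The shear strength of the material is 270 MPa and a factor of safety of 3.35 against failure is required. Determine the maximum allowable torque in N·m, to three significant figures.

T_allow = 12500 N·m

τ_allow = 270/3.35 = 80.60 MPa.
For a solid shaft T_allow = τ_allow·πd³/16; πd³/16 = π×92.5³/16 = 155400 mm³.
T_allow = 80.60×155400 = 1.252×10^7 N·mm = 12520 N·m.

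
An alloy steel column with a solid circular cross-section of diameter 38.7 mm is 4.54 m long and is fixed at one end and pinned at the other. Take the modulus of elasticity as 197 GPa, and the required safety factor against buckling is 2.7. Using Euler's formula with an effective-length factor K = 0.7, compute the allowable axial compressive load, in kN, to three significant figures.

P_allow = 7.85 kN

I = πd⁴/64 = π×38.7⁴/64 = 110100 mm⁴.
Effective length L_e = KL = 0.7×4.54 m = 3178 mm.
Euler critical load P_cr = π²EI/L_e² = π²×197000×110100/3178² = 21200 N.
P_allow = P_cr/n = 21200/2.7 = 7851 N.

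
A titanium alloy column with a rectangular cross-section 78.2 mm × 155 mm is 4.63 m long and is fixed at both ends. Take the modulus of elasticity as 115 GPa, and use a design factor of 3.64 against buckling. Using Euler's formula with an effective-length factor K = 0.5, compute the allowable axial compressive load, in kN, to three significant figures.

P_allow = 359 kN

Buckling occurs about the weak axis: I_min = h·b³/12 = 155×78.2³/12 = 6.177×10^6 mm⁴ (b = 78.2 mm is the smaller dimension).
Effective length L_e = KL = 0.5×4.63 m = 2315 mm.
Euler critical load P_cr = π²EI/L_e² = π²×115000×6.177×10^6/2315² = 1.308×10^6 N.
P_allow = P_cr/n = 1.308×10^6/3.64 = 359400 N.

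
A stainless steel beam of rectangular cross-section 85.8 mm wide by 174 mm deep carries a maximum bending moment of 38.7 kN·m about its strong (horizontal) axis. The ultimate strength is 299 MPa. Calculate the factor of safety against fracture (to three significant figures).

Section modulus S = bh²/6 = 85.8×174²/6 = 432900 mm³.
σ = M/S = 3.8700×10^7/432900 = 89.39 MPa.
n = 299/89.39 = 3.345.

n = 3.34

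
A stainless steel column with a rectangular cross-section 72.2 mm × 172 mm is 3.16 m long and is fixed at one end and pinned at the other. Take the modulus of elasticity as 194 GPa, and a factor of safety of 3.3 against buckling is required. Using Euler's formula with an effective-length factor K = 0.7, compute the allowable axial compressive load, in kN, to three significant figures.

P_allow = 640 kN

Buckling occurs about the weak axis: I_min = h·b³/12 = 172×72.2³/12 = 5.395×10^6 mm⁴ (b = 72.2 mm is the smaller dimension).
Effective length L_e = KL = 0.7×3.16 m = 2212 mm.
Euler critical load P_cr = π²EI/L_e² = π²×194000×5.395×10^6/2212² = 2.111×10^6 N.
P_allow = P_cr/n = 2.111×10^6/3.3 = 639700 N.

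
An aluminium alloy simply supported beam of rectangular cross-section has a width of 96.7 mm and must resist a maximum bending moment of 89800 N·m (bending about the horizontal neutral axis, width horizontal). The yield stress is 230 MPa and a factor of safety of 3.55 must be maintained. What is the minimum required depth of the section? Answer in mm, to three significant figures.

σ_allow = 230/3.55 = 64.79 MPa.
For a rectangular section σ = 6M/(bh²), so h² = 6M/(b σ_allow) = 6×8.9800×10^7/(96.7×64.79) = 86000 mm².
h = 293.3 mm.

h = 293 mm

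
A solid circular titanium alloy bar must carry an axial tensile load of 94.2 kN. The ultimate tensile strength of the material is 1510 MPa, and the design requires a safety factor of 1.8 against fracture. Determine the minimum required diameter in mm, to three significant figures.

Allowable stress σ_allow = 1510/1.8 = 838.9 MPa.
Required area A = F/σ_allow = 94200/838.9 = 112.3 mm².
A = πd²/4 → d = √(4A/π) = 11.96 mm.

d = 12.0 mm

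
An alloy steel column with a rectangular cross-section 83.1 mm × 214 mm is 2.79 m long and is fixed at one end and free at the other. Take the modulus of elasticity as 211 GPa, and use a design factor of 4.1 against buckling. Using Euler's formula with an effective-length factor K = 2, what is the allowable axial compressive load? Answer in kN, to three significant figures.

P_allow = 167 kN

Buckling occurs about the weak axis: I_min = h·b³/12 = 214×83.1³/12 = 1.023×10^7 mm⁴ (b = 83.1 mm is the smaller dimension).
Effective length L_e = KL = 2×2.79 m = 5580 mm.
Euler critical load P_cr = π²EI/L_e² = π²×211000×1.023×10^7/5580² = 684500 N.
P_allow = P_cr/n = 684500/4.1 = 166900 N.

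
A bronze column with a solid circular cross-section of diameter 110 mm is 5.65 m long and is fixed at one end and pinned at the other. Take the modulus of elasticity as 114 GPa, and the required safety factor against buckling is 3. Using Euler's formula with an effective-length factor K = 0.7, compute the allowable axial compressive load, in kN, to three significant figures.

P_allow = 172 kN

I = πd⁴/64 = π×110⁴/64 = 7.187×10^6 mm⁴.
Effective length L_e = KL = 0.7×5.65 m = 3955 mm.
Euler critical load P_cr = π²EI/L_e² = π²×114000×7.187×10^6/3955² = 517000 N.
P_allow = P_cr/n = 517000/3 = 172300 N.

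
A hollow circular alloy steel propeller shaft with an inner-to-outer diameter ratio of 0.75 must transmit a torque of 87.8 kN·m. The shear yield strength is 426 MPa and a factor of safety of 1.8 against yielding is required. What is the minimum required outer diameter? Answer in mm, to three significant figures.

τ_allow = 426/1.8 = 236.7 MPa.
For a hollow shaft τ = 16T/[πd_o³(1−k⁴)] with k = 0.75, so 1−k⁴ = 0.6836.
d_o³ = 16T/[π τ_allow (1−k⁴)] = 16×8.7800×10^7/(π×236.7×0.6836) = 2.764×10^6 mm³.
d_o = 140.3 mm.

d_o = 140 mm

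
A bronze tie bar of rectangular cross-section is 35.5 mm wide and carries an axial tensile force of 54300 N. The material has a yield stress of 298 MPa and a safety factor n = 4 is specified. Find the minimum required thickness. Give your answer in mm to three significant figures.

t = 20.5 mm

σ_allow = 298/4 = 74.50 MPa.
Required area A = F/σ_allow = 54300/74.50 = 728.9 mm².
t = A/w = 728.9/35.5 = 20.53 mm.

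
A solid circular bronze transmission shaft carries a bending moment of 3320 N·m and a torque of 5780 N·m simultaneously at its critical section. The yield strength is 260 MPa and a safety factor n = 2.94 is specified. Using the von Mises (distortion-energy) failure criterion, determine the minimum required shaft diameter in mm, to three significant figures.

σ_allow = σ_y/n = 260/2.94 = 88.44 MPa.
For a solid shaft σ_b = 32M/(πd³) and τ = 16T/(πd³), so the von Mises stress is σ' = (16/πd³)·√(4M²+3T²).
√(4M²+3T²) = √(4×(3.320×10^6)² + 3×(5.780×10^6)²) = 1.201×10^7 N·mm.
d³ = 16×1.201×10^7/(π×88.44) = 691800 mm³.
d = 88.44 mm.

d = 88.4 mm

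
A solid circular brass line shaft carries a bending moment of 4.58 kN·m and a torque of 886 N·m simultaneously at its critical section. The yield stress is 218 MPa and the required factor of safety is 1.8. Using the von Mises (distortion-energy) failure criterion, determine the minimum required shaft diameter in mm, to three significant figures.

d = 73.1 mm

σ_allow = σ_y/n = 218/1.8 = 121.1 MPa.
For a solid shaft σ_b = 32M/(πd³) and τ = 16T/(πd³), so the von Mises stress is σ' = (16/πd³)·√(4M²+3T²).
√(4M²+3T²) = √(4×(4.580×10^6)² + 3×(886000)²) = 9.288×10^6 N·mm.
d³ = 16×9.288×10^6/(π×121.1) = 390600 mm³.
d = 73.10 mm.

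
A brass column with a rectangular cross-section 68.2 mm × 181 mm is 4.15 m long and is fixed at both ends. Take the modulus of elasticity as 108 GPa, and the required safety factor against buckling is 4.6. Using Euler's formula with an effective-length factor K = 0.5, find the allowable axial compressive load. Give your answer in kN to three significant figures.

Buckling occurs about the weak axis: I_min = h·b³/12 = 181×68.2³/12 = 4.785×10^6 mm⁴ (b = 68.2 mm is the smaller dimension).
Effective length L_e = KL = 0.5×4.15 m = 2075 mm.
Euler critical load P_cr = π²EI/L_e² = π²×108000×4.785×10^6/2075² = 1.185×10^6 N.
P_allow = P_cr/n = 1.185×10^6/4.6 = 257500 N.

P_allow = 258 kN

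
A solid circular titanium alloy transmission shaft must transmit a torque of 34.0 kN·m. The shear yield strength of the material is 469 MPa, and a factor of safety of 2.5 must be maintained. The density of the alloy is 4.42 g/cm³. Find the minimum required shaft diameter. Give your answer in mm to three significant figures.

d = 97.4 mm

Allowable shear stress τ_allow = 469/2.5 = 187.6 MPa.
For a solid shaft τ = 16T/(πd³), so d³ = 16T/(π τ_allow) = 16×3.4000×10^7/(π×187.6) = 923000 mm³.
d = (923000)^(1/3) = 97.37 mm.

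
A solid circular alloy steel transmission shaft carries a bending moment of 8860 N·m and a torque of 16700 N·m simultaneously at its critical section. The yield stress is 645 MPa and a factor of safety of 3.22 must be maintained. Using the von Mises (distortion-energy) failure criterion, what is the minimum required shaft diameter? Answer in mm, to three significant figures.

d = 95.2 mm

σ_allow = σ_y/n = 645/3.22 = 200.3 MPa.
For a solid shaft σ_b = 32M/(πd³) and τ = 16T/(πd³), so the von Mises stress is σ' = (16/πd³)·√(4M²+3T²).
√(4M²+3T²) = √(4×(8.860×10^6)² + 3×(1.670×10^7)²) = 3.392×10^7 N·mm.
d³ = 16×3.392×10^7/(π×200.3) = 862500 mm³.
d = 95.19 mm.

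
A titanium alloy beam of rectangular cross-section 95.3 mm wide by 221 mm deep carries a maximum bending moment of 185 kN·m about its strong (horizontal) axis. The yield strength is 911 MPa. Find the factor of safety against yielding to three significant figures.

Section modulus S = bh²/6 = 95.3×221²/6 = 775800 mm³.
σ = M/S = 1.8500×10^8/775800 = 238.5 MPa.
n = 911/238.5 = 3.820.

n = 3.82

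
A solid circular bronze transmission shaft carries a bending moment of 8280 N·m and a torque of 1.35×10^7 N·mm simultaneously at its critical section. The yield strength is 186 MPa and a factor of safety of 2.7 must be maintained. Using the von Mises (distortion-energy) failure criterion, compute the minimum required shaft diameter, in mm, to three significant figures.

d = 128 mm

σ_allow = σ_y/n = 186/2.7 = 68.89 MPa.
For a solid shaft σ_b = 32M/(πd³) and τ = 16T/(πd³), so the von Mises stress is σ' = (16/πd³)·√(4M²+3T²).
√(4M²+3T²) = √(4×(8.280×10^6)² + 3×(1.350×10^7)²) = 2.865×10^7 N·mm.
d³ = 16×2.865×10^7/(π×68.89) = 2.118×10^6 mm³.
d = 128.4 mm.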